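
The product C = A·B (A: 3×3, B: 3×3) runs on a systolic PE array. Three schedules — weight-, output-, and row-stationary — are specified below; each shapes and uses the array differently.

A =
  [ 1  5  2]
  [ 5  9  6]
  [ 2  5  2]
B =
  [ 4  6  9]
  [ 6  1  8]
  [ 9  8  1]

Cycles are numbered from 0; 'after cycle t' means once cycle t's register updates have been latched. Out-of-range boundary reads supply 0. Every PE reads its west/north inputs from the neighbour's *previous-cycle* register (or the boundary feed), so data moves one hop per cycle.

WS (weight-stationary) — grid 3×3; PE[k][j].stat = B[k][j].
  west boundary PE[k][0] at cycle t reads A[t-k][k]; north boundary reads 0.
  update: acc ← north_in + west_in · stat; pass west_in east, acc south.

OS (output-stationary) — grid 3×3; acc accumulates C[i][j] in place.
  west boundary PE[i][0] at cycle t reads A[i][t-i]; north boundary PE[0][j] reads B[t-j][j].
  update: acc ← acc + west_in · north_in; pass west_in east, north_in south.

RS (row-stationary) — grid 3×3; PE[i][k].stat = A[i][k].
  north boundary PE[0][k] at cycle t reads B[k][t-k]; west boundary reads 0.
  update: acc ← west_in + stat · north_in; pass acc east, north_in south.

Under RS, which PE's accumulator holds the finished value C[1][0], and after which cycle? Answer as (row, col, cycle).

RS: C[1][0] accumulates in PE[1][2]:
  0: (1,2).acc=0  regs=<0,0>
  1: (1,2).acc=0  regs=<0,0>
  2: (1,2).acc=0  regs=<0,0>
  3: (1,2).acc=128  regs=<128,9>

(row, col, cycle) = (1, 2, 3)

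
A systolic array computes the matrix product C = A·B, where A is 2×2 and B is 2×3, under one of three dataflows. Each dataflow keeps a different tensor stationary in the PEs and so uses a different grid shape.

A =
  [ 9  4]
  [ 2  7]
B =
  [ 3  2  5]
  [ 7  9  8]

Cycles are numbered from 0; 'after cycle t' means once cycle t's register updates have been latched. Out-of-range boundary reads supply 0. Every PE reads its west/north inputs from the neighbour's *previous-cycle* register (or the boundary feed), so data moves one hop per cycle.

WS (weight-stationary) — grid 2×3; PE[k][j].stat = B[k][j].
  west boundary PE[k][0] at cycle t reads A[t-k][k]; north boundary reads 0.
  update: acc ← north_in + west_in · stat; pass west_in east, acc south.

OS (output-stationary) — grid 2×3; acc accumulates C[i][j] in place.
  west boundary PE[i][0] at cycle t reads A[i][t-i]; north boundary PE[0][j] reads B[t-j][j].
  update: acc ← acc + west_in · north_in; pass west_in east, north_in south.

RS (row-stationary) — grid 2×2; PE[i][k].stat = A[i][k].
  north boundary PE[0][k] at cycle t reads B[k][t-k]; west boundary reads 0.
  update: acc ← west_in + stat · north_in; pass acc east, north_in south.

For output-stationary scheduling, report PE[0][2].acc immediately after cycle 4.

PE[0][2].acc = 77

OS (2×3). Following PE[0][2] plus its west/north inputs:
  @0  [0,1]  acc 0  |  →0  ↓0
  @0  [0,2]  acc 0  |  →0  ↓0
  @1  [0,1]  acc 18  |  →9  ↓2
  @1  [0,2]  acc 0  |  →0  ↓0
  @2  [0,1]  acc 54  |  →4  ↓9
  @2  [0,2]  acc 45  |  →9  ↓5
  @3  [0,1]  acc 54  |  →0  ↓0
  @3  [0,2]  acc 77  |  →4  ↓8
  @4  [0,1]  acc 54  |  →0  ↓0
  @4  [0,2]  acc 77  |  →0  ↓0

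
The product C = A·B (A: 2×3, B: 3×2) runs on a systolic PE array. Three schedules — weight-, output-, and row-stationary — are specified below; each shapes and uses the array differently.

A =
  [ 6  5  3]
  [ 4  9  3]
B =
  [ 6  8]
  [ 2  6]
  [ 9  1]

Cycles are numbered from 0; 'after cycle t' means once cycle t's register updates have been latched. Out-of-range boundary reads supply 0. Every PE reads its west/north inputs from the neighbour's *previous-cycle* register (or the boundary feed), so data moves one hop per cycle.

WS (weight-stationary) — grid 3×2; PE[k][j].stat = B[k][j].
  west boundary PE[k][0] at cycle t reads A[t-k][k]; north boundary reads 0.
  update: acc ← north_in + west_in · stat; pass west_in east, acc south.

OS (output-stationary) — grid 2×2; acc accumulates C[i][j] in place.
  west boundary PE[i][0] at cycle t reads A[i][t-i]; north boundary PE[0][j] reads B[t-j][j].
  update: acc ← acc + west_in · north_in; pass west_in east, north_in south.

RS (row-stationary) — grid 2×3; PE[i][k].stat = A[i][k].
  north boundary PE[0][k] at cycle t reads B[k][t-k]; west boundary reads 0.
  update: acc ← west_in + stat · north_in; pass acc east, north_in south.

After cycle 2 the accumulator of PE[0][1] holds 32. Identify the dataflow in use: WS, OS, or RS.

dataflow = WS

— WS: 3×2; PE[0][1] trace:
  cycle 0: PE[0][1] → acc 0, east 0, south 0
  cycle 1: PE[0][1] → acc 48, east 6, south 48
  cycle 2: PE[0][1] → acc 32, east 4, south 32
— OS: 2×2; PE[0][1] trace:
  cycle 0: PE[0][1] → acc 0, east 0, south 0
  cycle 1: PE[0][1] → acc 48, east 6, south 8
  cycle 2: PE[0][1] → acc 78, east 5, south 6
— RS: 2×3; PE[0][1] trace:
  cycle 0: PE[0][1] → acc 0, east 0, south 0
  cycle 1: PE[0][1] → acc 46, east 46, south 2
  cycle 2: PE[0][1] → acc 78, east 78, south 6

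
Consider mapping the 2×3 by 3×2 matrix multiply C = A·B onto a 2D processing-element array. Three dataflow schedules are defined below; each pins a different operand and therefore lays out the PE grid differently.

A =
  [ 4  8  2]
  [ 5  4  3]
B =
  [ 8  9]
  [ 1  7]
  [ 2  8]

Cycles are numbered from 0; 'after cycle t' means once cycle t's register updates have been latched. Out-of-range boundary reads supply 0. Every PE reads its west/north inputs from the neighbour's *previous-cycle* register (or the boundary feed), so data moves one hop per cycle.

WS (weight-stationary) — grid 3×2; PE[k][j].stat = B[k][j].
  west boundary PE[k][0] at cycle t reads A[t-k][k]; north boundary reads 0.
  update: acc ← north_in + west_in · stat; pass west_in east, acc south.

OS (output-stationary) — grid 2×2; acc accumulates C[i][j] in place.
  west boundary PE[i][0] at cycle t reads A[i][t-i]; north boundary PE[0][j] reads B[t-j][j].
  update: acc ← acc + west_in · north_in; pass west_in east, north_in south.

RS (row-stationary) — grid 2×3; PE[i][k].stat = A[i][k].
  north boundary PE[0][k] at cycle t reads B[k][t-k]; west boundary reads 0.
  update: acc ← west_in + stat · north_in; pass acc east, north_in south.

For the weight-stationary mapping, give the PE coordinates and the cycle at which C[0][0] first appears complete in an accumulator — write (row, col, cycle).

(row, col, cycle) = (2, 0, 2)

WS — PE[2][0] is where C[0][0] collects:
  0: (2,0).acc=0  regs=<0,0>
  1: (2,0).acc=0  regs=<0,0>
  2: (2,0).acc=44  regs=<2,44>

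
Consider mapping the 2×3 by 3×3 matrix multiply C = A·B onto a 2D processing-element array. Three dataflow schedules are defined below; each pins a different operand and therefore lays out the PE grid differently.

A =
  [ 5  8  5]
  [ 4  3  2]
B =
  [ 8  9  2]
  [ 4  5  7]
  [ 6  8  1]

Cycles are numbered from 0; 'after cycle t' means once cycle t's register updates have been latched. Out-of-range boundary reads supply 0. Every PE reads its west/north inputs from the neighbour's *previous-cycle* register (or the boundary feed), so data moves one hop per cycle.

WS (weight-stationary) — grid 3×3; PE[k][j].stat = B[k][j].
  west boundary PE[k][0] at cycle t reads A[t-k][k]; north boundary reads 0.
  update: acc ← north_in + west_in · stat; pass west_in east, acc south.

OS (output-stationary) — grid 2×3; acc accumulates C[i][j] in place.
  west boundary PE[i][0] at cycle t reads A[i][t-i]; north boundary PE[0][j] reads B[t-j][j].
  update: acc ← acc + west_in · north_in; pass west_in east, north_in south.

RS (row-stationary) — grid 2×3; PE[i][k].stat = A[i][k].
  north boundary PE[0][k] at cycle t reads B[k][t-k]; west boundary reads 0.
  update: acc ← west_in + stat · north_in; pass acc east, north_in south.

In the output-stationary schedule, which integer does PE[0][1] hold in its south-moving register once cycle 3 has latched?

OS 2×3: PE[0][1] cycle-by-cycle (with neighbour feeds):
  t=0 PE[0][0]: acc=40 h=5 v=8
  t=0 PE[0][1]: acc=0 h=0 v=0
  t=1 PE[0][0]: acc=72 h=8 v=4
  t=1 PE[0][1]: acc=45 h=5 v=9
  t=2 PE[0][0]: acc=102 h=5 v=6
  t=2 PE[0][1]: acc=85 h=8 v=5
  t=3 PE[0][0]: acc=102 h=0 v=0
  t=3 PE[0][1]: acc=125 h=5 v=8

register = 8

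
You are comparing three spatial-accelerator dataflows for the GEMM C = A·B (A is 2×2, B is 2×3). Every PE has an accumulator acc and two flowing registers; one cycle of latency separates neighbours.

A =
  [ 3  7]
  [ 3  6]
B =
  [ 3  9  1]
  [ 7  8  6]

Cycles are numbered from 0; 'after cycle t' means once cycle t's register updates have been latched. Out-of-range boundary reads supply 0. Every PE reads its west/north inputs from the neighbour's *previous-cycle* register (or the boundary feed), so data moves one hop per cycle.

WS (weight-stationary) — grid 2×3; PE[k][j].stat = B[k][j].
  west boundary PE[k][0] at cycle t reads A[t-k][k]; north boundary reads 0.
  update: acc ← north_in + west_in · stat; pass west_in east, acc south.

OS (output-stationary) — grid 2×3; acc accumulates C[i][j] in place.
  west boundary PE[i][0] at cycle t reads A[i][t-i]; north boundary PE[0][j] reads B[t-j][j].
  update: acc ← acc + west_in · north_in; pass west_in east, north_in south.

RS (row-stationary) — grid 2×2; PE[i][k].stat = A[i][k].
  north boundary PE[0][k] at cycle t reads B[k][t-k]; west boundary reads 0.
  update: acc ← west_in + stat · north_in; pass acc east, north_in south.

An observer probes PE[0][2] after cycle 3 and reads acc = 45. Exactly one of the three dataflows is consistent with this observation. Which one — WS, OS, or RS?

— WS: 2×3; PE[0][2] trace:
  t=0 PE[0][2]: acc=0 h=0 v=0
  t=1 PE[0][2]: acc=0 h=0 v=0
  t=2 PE[0][2]: acc=3 h=3 v=3
  t=3 PE[0][2]: acc=3 h=3 v=3
— OS: 2×3; PE[0][2] trace:
  t=0 PE[0][2]: acc=0 h=0 v=0
  t=1 PE[0][2]: acc=0 h=0 v=0
  t=2 PE[0][2]: acc=3 h=3 v=1
  t=3 PE[0][2]: acc=45 h=7 v=6
RS: PE[0][2] is outside its 2×2 grid.

dataflow = OS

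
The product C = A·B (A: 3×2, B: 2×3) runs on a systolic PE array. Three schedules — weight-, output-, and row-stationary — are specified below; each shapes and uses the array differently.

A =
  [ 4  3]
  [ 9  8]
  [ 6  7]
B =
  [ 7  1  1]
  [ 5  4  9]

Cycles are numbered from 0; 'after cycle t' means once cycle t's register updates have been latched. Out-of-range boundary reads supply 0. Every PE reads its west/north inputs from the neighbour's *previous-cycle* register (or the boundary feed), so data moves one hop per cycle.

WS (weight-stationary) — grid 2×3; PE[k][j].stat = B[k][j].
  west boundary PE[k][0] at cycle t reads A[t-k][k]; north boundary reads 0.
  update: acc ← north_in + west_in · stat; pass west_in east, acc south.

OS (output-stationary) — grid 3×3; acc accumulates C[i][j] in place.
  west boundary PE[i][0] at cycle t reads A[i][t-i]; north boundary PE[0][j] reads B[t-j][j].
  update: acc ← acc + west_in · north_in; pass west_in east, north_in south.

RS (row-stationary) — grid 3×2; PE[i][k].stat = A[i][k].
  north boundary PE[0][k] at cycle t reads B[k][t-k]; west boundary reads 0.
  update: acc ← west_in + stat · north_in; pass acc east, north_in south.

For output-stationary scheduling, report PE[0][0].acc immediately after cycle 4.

PE[0][0].acc = 43

OS on a 3×3 grid — tracing PE[0][0] and its feeders:
  0: (0,0).acc=28  regs=<4,7>
  1: (0,0).acc=43  regs=<3,5>
  2: (0,0).acc=43  regs=<0,0>
  3: (0,0).acc=43  regs=<0,0>
  4: (0,0).acc=43  regs=<0,0>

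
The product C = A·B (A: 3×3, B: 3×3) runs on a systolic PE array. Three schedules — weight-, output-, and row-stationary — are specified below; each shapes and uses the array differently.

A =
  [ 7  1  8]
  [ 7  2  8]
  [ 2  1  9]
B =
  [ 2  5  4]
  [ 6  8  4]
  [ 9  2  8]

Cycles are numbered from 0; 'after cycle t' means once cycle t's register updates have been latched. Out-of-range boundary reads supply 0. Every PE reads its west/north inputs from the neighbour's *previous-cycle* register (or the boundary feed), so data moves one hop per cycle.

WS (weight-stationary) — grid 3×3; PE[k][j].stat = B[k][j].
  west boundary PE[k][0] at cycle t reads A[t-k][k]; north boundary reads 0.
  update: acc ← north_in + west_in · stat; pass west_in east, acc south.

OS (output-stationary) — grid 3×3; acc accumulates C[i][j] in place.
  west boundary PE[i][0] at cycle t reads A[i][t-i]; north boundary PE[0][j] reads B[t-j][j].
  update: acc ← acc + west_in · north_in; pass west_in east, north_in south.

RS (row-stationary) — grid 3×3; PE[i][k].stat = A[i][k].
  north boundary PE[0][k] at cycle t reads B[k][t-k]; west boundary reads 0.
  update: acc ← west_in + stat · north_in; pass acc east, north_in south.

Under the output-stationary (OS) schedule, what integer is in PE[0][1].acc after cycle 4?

Tracing OS — 3×3 array, target PE[0][1]:
  cycle 0: PE[0][0] → acc 14, east 7, south 2
  cycle 0: PE[0][1] → acc 0, east 0, south 0
  cycle 1: PE[0][0] → acc 20, east 1, south 6
  cycle 1: PE[0][1] → acc 35, east 7, south 5
  cycle 2: PE[0][0] → acc 92, east 8, south 9
  cycle 2: PE[0][1] → acc 43, east 1, south 8
  cycle 3: PE[0][0] → acc 92, east 0, south 0
  cycle 3: PE[0][1] → acc 59, east 8, south 2
  cycle 4: PE[0][0] → acc 92, east 0, south 0
  cycle 4: PE[0][1] → acc 59, east 0, south 0

PE[0][1].acc = 59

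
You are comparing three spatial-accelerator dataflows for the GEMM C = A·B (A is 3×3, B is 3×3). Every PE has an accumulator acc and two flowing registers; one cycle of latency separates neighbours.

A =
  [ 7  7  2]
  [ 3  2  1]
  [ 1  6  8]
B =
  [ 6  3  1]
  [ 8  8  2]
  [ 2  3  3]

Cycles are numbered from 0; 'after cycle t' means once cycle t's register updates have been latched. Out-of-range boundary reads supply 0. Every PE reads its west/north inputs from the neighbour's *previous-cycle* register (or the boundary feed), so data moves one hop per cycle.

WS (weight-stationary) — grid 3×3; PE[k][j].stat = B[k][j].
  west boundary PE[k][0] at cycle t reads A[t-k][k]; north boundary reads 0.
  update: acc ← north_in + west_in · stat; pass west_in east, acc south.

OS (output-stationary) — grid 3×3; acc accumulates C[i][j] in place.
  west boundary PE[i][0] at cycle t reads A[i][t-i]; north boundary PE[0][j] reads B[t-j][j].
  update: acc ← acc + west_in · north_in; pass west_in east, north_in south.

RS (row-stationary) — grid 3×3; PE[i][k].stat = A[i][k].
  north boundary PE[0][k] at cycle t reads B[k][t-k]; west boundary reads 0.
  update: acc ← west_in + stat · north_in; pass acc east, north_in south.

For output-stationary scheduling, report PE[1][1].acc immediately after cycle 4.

OS 3×3: PE[1][1] cycle-by-cycle (with neighbour feeds):
  t=0 PE[0][1]: acc=0 h=0 v=0
  t=0 PE[1][0]: acc=0 h=0 v=0
  t=0 PE[1][1]: acc=0 h=0 v=0
  t=1 PE[0][1]: acc=21 h=7 v=3
  t=1 PE[1][0]: acc=18 h=3 v=6
  t=1 PE[1][1]: acc=0 h=0 v=0
  t=2 PE[0][1]: acc=77 h=7 v=8
  t=2 PE[1][0]: acc=34 h=2 v=8
  t=2 PE[1][1]: acc=9 h=3 v=3
  t=3 PE[0][1]: acc=83 h=2 v=3
  t=3 PE[1][0]: acc=36 h=1 v=2
  t=3 PE[1][1]: acc=25 h=2 v=8
  t=4 PE[0][1]: acc=83 h=0 v=0
  t=4 PE[1][0]: acc=36 h=0 v=0
  t=4 PE[1][1]: acc=28 h=1 v=3

PE[1][1].acc = 28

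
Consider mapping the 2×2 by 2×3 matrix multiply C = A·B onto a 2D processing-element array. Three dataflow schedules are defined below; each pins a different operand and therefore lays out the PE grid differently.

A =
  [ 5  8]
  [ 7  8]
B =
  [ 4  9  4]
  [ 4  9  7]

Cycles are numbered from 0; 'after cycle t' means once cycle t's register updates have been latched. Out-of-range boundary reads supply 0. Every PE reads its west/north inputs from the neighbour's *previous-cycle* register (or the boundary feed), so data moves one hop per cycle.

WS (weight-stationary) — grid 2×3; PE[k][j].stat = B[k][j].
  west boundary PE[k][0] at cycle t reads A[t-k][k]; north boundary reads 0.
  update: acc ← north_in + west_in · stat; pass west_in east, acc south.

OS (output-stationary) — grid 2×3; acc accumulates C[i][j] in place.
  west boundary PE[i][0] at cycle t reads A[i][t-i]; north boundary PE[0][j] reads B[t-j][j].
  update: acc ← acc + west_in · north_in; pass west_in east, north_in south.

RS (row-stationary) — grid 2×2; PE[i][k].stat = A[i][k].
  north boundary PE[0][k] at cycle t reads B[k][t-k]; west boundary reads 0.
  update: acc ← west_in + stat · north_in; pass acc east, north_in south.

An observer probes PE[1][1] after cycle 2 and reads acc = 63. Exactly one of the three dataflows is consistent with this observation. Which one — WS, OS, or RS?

— WS: 2×3; PE[1][1] trace:
  step 0 · PE1,1: acc=0; fwd→0 fwd↓0
  step 1 · PE1,1: acc=0; fwd→0 fwd↓0
  step 2 · PE1,1: acc=117; fwd→8 fwd↓117
— OS: 2×3; PE[1][1] trace:
  step 0 · PE1,1: acc=0; fwd→0 fwd↓0
  step 1 · PE1,1: acc=0; fwd→0 fwd↓0
  step 2 · PE1,1: acc=63; fwd→7 fwd↓9
— RS: 2×2; PE[1][1] trace:
  step 0 · PE1,1: acc=0; fwd→0 fwd↓0
  step 1 · PE1,1: acc=0; fwd→0 fwd↓0
  step 2 · PE1,1: acc=60; fwd→60 fwd↓4

dataflow = OS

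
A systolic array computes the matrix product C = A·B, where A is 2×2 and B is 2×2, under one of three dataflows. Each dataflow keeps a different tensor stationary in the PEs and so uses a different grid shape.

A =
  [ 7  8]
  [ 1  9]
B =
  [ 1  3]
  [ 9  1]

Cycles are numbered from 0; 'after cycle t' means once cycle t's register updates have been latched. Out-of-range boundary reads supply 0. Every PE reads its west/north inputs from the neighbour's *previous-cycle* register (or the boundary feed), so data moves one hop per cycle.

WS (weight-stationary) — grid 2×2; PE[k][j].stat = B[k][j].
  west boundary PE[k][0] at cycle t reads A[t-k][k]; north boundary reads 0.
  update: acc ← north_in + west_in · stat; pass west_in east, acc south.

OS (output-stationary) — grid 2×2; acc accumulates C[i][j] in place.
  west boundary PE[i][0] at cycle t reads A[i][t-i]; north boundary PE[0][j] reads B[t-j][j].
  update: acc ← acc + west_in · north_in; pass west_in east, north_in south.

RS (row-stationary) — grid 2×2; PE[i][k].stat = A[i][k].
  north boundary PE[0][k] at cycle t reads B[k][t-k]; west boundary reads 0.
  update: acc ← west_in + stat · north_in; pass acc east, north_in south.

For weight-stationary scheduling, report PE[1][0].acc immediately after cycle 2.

WS on a 2×2 grid — tracing PE[1][0] and its feeders:
  c0 r0c0: 7 / 7 / 7
  c0 r1c0: 0 / 0 / 0
  c1 r0c0: 1 / 1 / 1
  c1 r1c0: 79 / 8 / 79
  c2 r0c0: 0 / 0 / 0
  c2 r1c0: 82 / 9 / 82

PE[1][0].acc = 82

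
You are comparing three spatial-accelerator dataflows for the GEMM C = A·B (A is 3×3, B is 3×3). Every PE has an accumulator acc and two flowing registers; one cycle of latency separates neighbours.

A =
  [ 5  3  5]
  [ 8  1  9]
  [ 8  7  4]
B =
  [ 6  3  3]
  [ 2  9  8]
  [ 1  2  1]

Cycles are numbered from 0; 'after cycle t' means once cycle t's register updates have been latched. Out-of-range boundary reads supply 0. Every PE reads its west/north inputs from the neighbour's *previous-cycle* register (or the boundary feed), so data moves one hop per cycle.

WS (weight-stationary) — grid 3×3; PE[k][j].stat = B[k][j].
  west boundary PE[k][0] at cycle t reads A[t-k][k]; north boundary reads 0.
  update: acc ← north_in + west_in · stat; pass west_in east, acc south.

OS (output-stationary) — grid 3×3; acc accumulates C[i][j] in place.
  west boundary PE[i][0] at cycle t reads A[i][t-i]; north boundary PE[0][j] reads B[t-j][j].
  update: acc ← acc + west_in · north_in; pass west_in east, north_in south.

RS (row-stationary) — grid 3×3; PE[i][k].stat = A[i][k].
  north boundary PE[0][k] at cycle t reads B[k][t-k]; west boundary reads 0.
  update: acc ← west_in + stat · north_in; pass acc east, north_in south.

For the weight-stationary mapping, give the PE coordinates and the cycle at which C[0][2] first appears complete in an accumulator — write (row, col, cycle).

WS: C[0][2] accumulates in PE[2][2]:
  cycle 0: PE[2][2] → acc 0, east 0, south 0
  cycle 1: PE[2][2] → acc 0, east 0, south 0
  cycle 2: PE[2][2] → acc 0, east 0, south 0
  cycle 3: PE[2][2] → acc 0, east 0, south 0
  cycle 4: PE[2][2] → acc 44, east 5, south 44

(row, col, cycle) = (2, 2, 4)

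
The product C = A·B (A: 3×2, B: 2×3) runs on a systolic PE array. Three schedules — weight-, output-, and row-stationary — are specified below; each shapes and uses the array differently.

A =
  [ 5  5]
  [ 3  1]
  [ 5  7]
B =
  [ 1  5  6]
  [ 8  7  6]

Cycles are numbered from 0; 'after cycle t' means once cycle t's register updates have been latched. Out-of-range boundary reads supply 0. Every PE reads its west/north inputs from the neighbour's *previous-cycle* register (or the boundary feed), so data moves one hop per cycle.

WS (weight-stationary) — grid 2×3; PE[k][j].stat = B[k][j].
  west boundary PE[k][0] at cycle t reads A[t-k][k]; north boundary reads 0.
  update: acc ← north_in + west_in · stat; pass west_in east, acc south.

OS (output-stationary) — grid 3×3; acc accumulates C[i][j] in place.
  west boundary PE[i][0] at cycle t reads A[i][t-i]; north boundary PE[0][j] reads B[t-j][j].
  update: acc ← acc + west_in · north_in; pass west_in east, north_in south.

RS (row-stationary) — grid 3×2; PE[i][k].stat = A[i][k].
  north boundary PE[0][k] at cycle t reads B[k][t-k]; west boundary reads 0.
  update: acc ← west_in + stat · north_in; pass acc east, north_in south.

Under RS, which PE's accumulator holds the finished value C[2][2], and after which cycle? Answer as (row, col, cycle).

(row, col, cycle) = (2, 1, 5)

RS — PE[2][1] is where C[2][2] collects:
  @0  [2,1]  acc 0  |  →0  ↓0
  @1  [2,1]  acc 0  |  →0  ↓0
  @2  [2,1]  acc 0  |  →0  ↓0
  @3  [2,1]  acc 61  |  →61  ↓8
  @4  [2,1]  acc 74  |  →74  ↓7
  @5  [2,1]  acc 72  |  →72  ↓6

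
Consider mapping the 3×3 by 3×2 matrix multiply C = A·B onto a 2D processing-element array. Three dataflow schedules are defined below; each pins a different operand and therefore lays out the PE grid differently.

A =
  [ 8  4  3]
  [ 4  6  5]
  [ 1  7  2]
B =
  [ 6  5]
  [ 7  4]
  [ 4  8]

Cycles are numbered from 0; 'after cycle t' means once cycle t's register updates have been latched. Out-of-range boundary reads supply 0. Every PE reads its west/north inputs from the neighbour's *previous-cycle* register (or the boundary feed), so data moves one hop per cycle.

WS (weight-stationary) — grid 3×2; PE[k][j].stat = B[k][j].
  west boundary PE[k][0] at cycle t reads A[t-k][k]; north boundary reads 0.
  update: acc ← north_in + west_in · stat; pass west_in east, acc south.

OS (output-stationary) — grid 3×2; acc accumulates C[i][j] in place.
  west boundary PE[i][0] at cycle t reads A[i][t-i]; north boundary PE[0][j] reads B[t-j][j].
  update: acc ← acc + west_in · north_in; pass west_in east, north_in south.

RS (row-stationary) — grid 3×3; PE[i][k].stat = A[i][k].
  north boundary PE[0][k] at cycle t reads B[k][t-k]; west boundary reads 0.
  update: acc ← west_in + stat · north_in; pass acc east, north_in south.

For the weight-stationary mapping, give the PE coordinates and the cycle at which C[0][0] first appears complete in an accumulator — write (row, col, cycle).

(row, col, cycle) = (2, 0, 2)

WS — PE[2][0] is where C[0][0] collects:
  0: (2,0).acc=0  regs=<0,0>
  1: (2,0).acc=0  regs=<0,0>
  2: (2,0).acc=88  regs=<3,88>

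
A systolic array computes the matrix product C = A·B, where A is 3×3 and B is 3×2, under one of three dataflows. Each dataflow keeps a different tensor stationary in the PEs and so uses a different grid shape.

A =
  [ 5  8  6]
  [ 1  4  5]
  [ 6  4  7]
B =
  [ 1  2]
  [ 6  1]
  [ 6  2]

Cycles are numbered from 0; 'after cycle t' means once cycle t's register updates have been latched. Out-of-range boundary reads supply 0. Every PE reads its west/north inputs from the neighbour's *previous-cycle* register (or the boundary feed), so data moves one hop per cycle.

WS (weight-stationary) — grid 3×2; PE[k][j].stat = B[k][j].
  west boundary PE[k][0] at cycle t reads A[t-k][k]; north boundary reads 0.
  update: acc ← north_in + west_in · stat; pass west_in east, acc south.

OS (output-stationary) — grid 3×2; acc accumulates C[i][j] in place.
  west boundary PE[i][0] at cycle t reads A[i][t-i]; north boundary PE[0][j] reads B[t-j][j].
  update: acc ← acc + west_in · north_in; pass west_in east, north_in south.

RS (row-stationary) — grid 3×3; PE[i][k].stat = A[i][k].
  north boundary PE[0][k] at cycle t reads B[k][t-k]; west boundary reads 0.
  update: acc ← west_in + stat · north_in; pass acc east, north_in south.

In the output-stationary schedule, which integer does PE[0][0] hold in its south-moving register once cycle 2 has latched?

OS 3×2: PE[0][0] cycle-by-cycle (with neighbour feeds):
  @0  [0,0]  acc 5  |  →5  ↓1
  @1  [0,0]  acc 53  |  →8  ↓6
  @2  [0,0]  acc 89  |  →6  ↓6

register = 6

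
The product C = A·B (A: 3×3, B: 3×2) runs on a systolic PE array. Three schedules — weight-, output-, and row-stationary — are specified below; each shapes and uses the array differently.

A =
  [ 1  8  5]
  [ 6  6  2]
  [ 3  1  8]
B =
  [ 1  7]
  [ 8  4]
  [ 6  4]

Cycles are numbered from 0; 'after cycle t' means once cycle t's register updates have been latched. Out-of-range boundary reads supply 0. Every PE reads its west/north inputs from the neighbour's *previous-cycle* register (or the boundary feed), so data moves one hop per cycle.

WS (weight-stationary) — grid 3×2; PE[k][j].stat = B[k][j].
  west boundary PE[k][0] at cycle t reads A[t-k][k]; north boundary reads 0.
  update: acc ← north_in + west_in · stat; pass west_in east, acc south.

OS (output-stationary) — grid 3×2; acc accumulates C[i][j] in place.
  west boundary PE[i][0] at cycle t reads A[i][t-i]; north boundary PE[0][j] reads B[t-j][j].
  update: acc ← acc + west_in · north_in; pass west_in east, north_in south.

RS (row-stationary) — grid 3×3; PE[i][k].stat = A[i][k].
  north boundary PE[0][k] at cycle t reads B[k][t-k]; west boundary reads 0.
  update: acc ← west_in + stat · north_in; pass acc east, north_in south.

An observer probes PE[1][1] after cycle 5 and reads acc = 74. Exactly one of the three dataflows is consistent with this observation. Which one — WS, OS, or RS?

dataflow = OS

WS (3×2 grid), PE[1][1]:
  [0] (1,1) acc=0 (h:0 v:0)
  [1] (1,1) acc=0 (h:0 v:0)
  [2] (1,1) acc=39 (h:8 v:39)
  [3] (1,1) acc=66 (h:6 v:66)
  [4] (1,1) acc=25 (h:1 v:25)
  [5] (1,1) acc=0 (h:0 v:0)
OS (3×2 grid), PE[1][1]:
  [0] (1,1) acc=0 (h:0 v:0)
  [1] (1,1) acc=0 (h:0 v:0)
  [2] (1,1) acc=42 (h:6 v:7)
  [3] (1,1) acc=66 (h:6 v:4)
  [4] (1,1) acc=74 (h:2 v:4)
  [5] (1,1) acc=74 (h:0 v:0)
RS (3×3 grid), PE[1][1]:
  [0] (1,1) acc=0 (h:0 v:0)
  [1] (1,1) acc=0 (h:0 v:0)
  [2] (1,1) acc=54 (h:54 v:8)
  [3] (1,1) acc=66 (h:66 v:4)
  [4] (1,1) acc=0 (h:0 v:0)
  [5] (1,1) acc=0 (h:0 v:0)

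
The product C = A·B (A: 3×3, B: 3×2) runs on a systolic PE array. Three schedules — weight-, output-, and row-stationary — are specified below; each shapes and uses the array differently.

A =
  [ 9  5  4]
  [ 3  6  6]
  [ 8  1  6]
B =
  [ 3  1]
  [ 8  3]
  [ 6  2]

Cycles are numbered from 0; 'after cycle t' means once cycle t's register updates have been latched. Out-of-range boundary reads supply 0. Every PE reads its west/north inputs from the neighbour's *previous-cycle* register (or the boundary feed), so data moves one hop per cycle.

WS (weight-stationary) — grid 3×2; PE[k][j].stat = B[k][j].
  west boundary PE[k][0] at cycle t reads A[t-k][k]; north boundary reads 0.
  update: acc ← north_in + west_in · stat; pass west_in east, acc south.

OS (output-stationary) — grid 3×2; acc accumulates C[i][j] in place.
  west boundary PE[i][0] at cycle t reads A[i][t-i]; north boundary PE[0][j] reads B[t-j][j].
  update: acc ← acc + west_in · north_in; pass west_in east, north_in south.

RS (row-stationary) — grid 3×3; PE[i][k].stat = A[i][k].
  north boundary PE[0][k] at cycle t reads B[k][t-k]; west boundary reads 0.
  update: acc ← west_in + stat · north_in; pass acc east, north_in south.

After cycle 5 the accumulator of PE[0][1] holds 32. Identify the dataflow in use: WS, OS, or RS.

— WS: 3×2; PE[0][1] trace:
  [0] (0,1) acc=0 (h:0 v:0)
  [1] (0,1) acc=9 (h:9 v:9)
  [2] (0,1) acc=3 (h:3 v:3)
  [3] (0,1) acc=8 (h:8 v:8)
  [4] (0,1) acc=0 (h:0 v:0)
  [5] (0,1) acc=0 (h:0 v:0)
— OS: 3×2; PE[0][1] trace:
  [0] (0,1) acc=0 (h:0 v:0)
  [1] (0,1) acc=9 (h:9 v:1)
  [2] (0,1) acc=24 (h:5 v:3)
  [3] (0,1) acc=32 (h:4 v:2)
  [4] (0,1) acc=32 (h:0 v:0)
  [5] (0,1) acc=32 (h:0 v:0)
— RS: 3×3; PE[0][1] trace:
  [0] (0,1) acc=0 (h:0 v:0)
  [1] (0,1) acc=67 (h:67 v:8)
  [2] (0,1) acc=24 (h:24 v:3)
  [3] (0,1) acc=0 (h:0 v:0)
  [4] (0,1) acc=0 (h:0 v:0)
  [5] (0,1) acc=0 (h:0 v:0)

dataflow = OS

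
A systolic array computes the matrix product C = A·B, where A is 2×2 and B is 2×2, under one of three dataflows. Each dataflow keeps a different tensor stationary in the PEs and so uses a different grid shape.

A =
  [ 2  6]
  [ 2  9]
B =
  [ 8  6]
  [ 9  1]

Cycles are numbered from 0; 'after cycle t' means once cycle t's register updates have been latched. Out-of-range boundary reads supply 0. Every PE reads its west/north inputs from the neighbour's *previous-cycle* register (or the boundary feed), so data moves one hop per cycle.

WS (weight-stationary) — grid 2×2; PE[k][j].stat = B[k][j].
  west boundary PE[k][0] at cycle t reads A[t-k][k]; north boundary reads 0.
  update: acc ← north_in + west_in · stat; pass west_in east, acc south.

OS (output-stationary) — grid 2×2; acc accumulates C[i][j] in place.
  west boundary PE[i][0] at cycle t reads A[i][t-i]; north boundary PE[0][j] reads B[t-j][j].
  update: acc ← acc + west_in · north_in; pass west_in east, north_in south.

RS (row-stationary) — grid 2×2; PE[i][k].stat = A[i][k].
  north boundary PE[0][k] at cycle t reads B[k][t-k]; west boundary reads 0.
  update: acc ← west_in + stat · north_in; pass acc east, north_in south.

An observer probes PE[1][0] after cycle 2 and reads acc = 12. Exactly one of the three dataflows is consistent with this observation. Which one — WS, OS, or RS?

dataflow = RS

— WS: 2×2; PE[1][0] trace:
  after 0 — PE[1][0] acc=0, pass-E 0, pass-S 0
  after 1 — PE[1][0] acc=70, pass-E 6, pass-S 70
  after 2 — PE[1][0] acc=97, pass-E 9, pass-S 97
— OS: 2×2; PE[1][0] trace:
  after 0 — PE[1][0] acc=0, pass-E 0, pass-S 0
  after 1 — PE[1][0] acc=16, pass-E 2, pass-S 8
  after 2 — PE[1][0] acc=97, pass-E 9, pass-S 9
— RS: 2×2; PE[1][0] trace:
  after 0 — PE[1][0] acc=0, pass-E 0, pass-S 0
  after 1 — PE[1][0] acc=16, pass-E 16, pass-S 8
  after 2 — PE[1][0] acc=12, pass-E 12, pass-S 6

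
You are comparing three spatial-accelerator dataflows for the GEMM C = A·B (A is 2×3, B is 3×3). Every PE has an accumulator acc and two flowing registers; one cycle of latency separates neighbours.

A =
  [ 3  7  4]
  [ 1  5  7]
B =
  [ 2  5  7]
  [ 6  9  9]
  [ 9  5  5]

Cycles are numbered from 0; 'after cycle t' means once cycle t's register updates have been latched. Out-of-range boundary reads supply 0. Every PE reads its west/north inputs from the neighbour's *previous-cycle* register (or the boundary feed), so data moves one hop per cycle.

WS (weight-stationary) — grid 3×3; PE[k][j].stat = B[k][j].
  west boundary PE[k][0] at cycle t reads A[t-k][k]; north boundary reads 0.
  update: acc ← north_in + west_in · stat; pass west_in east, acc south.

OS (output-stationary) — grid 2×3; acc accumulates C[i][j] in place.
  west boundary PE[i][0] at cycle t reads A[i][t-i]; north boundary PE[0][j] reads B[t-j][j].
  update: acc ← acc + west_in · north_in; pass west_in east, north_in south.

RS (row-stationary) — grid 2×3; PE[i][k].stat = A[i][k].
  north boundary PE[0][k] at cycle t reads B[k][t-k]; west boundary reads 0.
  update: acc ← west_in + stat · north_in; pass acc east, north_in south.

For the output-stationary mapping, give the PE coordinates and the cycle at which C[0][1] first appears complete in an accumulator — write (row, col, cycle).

OS: C[0][1] accumulates in PE[0][1]:
  c0 r0c1: 0 / 0 / 0
  c1 r0c1: 15 / 3 / 5
  c2 r0c1: 78 / 7 / 9
  c3 r0c1: 98 / 4 / 5

(row, col, cycle) = (0, 1, 3)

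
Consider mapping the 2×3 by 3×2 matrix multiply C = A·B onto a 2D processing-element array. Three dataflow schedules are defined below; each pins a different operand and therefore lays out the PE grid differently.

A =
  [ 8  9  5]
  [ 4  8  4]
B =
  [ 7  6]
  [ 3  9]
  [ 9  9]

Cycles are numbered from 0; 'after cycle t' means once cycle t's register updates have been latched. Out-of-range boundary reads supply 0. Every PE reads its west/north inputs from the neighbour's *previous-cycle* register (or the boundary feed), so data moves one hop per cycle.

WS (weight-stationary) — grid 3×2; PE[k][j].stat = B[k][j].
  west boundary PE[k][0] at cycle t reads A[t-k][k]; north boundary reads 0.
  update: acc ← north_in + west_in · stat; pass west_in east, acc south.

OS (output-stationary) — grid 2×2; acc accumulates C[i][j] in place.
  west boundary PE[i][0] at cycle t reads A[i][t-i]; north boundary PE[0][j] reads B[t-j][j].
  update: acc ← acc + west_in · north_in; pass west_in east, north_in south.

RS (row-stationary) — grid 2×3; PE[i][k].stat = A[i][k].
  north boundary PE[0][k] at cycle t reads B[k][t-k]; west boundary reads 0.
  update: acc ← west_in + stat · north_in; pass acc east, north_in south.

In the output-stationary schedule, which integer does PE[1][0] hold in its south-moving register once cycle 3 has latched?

register = 9

OS 2×2: PE[1][0] cycle-by-cycle (with neighbour feeds):
  cycle 0: PE[0][0] → acc 56, east 8, south 7
  cycle 0: PE[1][0] → acc 0, east 0, south 0
  cycle 1: PE[0][0] → acc 83, east 9, south 3
  cycle 1: PE[1][0] → acc 28, east 4, south 7
  cycle 2: PE[0][0] → acc 128, east 5, south 9
  cycle 2: PE[1][0] → acc 52, east 8, south 3
  cycle 3: PE[0][0] → acc 128, east 0, south 0
  cycle 3: PE[1][0] → acc 88, east 4, south 9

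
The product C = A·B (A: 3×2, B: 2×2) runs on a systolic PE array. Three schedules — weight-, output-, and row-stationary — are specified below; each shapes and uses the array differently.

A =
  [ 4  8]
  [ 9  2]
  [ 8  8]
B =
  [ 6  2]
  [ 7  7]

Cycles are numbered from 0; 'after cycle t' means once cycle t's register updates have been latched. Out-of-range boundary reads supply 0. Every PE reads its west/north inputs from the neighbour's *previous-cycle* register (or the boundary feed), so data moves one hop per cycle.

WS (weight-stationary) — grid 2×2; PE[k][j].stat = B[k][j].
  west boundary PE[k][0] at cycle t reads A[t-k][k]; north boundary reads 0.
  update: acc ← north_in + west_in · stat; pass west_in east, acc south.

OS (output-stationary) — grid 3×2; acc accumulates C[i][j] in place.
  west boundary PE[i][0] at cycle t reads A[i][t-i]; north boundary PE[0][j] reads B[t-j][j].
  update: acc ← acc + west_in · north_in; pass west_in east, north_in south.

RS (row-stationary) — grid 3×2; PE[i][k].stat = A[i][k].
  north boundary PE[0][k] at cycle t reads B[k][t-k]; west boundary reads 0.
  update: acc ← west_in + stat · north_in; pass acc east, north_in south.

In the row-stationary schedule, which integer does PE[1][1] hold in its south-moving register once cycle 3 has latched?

RS (3×2). Following PE[1][1] plus its west/north inputs:
  c0 r0c1: 0 / 0 / 0
  c0 r1c0: 0 / 0 / 0
  c0 r1c1: 0 / 0 / 0
  c1 r0c1: 80 / 80 / 7
  c1 r1c0: 54 / 54 / 6
  c1 r1c1: 0 / 0 / 0
  c2 r0c1: 64 / 64 / 7
  c2 r1c0: 18 / 18 / 2
  c2 r1c1: 68 / 68 / 7
  c3 r0c1: 0 / 0 / 0
  c3 r1c0: 0 / 0 / 0
  c3 r1c1: 32 / 32 / 7

register = 7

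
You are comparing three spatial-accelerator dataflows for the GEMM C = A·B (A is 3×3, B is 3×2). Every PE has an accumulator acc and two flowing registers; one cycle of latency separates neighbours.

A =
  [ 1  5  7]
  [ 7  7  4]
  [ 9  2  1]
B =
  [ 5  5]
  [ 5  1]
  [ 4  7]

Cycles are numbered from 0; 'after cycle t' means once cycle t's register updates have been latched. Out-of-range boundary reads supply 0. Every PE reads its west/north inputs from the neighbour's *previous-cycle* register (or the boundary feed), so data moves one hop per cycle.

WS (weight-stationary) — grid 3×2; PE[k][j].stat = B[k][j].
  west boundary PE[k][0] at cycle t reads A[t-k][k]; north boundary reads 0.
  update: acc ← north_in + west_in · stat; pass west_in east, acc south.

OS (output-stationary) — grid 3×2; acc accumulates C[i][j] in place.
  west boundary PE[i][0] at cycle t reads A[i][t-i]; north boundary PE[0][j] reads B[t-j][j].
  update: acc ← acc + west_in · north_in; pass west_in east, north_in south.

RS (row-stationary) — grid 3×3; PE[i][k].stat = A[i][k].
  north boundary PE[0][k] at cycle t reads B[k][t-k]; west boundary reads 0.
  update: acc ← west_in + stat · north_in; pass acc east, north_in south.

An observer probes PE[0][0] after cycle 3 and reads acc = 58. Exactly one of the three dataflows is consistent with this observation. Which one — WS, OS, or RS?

dataflow = OS

Under WS (3×2), PE[0][0]:
  step 0 · PE0,0: acc=5; fwd→1 fwd↓5
  step 1 · PE0,0: acc=35; fwd→7 fwd↓35
  step 2 · PE0,0: acc=45; fwd→9 fwd↓45
  step 3 · PE0,0: acc=0; fwd→0 fwd↓0
Under OS (3×2), PE[0][0]:
  step 0 · PE0,0: acc=5; fwd→1 fwd↓5
  step 1 · PE0,0: acc=30; fwd→5 fwd↓5
  step 2 · PE0,0: acc=58; fwd→7 fwd↓4
  step 3 · PE0,0: acc=58; fwd→0 fwd↓0
Under RS (3×3), PE[0][0]:
  step 0 · PE0,0: acc=5; fwd→5 fwd↓5
  step 1 · PE0,0: acc=5; fwd→5 fwd↓5
  step 2 · PE0,0: acc=0; fwd→0 fwd↓0
  step 3 · PE0,0: acc=0; fwd→0 fwd↓0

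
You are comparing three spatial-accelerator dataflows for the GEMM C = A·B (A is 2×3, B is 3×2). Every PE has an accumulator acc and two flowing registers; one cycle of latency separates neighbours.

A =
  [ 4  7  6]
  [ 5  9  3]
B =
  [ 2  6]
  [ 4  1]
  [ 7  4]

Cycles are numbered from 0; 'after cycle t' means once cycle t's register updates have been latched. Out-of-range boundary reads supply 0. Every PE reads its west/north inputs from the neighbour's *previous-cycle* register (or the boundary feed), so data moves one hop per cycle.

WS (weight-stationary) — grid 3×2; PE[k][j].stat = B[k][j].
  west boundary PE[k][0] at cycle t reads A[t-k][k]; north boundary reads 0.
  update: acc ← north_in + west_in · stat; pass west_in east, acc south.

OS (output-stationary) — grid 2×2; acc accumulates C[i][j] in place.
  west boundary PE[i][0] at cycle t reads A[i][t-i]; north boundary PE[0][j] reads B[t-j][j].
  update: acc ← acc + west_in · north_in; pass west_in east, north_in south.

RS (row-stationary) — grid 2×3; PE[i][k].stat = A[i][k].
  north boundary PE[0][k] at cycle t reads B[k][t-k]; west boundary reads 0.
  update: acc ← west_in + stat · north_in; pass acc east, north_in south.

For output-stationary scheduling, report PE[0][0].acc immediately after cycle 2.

PE[0][0].acc = 78

Tracing OS — 2×2 array, target PE[0][0]:
  0: (0,0).acc=8  regs=<4,2>
  1: (0,0).acc=36  regs=<7,4>
  2: (0,0).acc=78  regs=<6,7>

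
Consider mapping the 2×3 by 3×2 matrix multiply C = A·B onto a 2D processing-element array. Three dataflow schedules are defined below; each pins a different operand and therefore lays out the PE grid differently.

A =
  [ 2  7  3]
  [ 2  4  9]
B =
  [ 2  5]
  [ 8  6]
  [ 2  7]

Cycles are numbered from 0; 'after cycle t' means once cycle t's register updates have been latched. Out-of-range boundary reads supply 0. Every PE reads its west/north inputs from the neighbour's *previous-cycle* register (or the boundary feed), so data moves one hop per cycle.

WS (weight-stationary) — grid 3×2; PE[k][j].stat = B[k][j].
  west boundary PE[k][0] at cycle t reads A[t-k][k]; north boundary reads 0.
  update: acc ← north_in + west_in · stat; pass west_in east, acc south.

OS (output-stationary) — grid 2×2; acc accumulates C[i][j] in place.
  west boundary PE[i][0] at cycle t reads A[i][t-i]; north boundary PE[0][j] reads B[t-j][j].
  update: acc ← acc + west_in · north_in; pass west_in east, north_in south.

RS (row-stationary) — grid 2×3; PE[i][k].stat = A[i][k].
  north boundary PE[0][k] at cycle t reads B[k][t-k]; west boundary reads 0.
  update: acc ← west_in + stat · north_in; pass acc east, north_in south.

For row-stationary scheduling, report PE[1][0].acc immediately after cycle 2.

RS on a 2×3 grid — tracing PE[1][0] and its feeders:
  t=0 PE[0][0]: acc=4 h=4 v=2
  t=0 PE[1][0]: acc=0 h=0 v=0
  t=1 PE[0][0]: acc=10 h=10 v=5
  t=1 PE[1][0]: acc=4 h=4 v=2
  t=2 PE[0][0]: acc=0 h=0 v=0
  t=2 PE[1][0]: acc=10 h=10 v=5

PE[1][0].acc = 10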